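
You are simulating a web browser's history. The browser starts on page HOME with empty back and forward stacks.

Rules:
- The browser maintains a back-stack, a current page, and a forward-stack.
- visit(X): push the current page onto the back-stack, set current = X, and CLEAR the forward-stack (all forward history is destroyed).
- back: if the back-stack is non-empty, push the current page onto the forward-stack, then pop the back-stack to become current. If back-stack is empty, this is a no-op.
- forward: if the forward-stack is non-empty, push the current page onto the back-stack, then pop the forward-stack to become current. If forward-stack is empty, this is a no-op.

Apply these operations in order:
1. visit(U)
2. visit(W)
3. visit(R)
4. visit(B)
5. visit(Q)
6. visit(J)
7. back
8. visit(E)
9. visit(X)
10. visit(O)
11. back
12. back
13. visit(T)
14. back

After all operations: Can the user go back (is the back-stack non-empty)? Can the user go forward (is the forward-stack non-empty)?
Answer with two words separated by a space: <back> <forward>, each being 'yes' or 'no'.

Answer: yes yes

Derivation:
After 1 (visit(U)): cur=U back=1 fwd=0
After 2 (visit(W)): cur=W back=2 fwd=0
After 3 (visit(R)): cur=R back=3 fwd=0
After 4 (visit(B)): cur=B back=4 fwd=0
After 5 (visit(Q)): cur=Q back=5 fwd=0
After 6 (visit(J)): cur=J back=6 fwd=0
After 7 (back): cur=Q back=5 fwd=1
After 8 (visit(E)): cur=E back=6 fwd=0
After 9 (visit(X)): cur=X back=7 fwd=0
After 10 (visit(O)): cur=O back=8 fwd=0
After 11 (back): cur=X back=7 fwd=1
After 12 (back): cur=E back=6 fwd=2
After 13 (visit(T)): cur=T back=7 fwd=0
After 14 (back): cur=E back=6 fwd=1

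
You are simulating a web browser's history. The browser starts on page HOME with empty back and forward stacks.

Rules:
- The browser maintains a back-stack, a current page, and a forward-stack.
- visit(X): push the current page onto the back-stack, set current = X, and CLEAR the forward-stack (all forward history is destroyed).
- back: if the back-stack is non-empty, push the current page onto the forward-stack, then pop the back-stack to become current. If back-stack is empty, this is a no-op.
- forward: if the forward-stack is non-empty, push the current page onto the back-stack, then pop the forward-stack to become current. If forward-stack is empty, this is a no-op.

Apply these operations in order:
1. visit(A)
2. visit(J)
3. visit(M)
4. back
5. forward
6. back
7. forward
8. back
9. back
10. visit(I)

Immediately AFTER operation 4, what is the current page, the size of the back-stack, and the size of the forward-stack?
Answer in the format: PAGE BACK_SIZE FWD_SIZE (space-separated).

After 1 (visit(A)): cur=A back=1 fwd=0
After 2 (visit(J)): cur=J back=2 fwd=0
After 3 (visit(M)): cur=M back=3 fwd=0
After 4 (back): cur=J back=2 fwd=1

J 2 1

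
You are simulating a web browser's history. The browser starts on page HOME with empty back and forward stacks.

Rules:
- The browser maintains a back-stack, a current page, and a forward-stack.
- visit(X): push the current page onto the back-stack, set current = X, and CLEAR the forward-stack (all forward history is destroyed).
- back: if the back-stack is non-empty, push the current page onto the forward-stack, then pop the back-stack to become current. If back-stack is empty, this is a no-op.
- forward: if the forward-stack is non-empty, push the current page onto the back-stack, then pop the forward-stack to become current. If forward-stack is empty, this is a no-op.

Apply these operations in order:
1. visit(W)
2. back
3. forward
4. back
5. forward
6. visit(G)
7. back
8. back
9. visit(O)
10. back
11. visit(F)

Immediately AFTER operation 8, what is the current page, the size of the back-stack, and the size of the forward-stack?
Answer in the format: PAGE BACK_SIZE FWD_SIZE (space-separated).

After 1 (visit(W)): cur=W back=1 fwd=0
After 2 (back): cur=HOME back=0 fwd=1
After 3 (forward): cur=W back=1 fwd=0
After 4 (back): cur=HOME back=0 fwd=1
After 5 (forward): cur=W back=1 fwd=0
After 6 (visit(G)): cur=G back=2 fwd=0
After 7 (back): cur=W back=1 fwd=1
After 8 (back): cur=HOME back=0 fwd=2

HOME 0 2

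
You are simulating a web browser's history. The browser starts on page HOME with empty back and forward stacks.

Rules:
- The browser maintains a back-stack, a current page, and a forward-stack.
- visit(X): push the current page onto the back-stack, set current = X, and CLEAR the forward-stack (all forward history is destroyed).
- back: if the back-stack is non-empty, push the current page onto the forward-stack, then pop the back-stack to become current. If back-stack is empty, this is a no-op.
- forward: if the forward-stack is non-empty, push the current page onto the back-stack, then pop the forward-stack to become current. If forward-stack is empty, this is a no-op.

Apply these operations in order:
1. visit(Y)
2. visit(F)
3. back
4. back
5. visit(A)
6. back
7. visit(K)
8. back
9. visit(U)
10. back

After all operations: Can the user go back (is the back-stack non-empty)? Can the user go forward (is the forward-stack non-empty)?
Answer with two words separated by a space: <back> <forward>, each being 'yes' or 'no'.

After 1 (visit(Y)): cur=Y back=1 fwd=0
After 2 (visit(F)): cur=F back=2 fwd=0
After 3 (back): cur=Y back=1 fwd=1
After 4 (back): cur=HOME back=0 fwd=2
After 5 (visit(A)): cur=A back=1 fwd=0
After 6 (back): cur=HOME back=0 fwd=1
After 7 (visit(K)): cur=K back=1 fwd=0
After 8 (back): cur=HOME back=0 fwd=1
After 9 (visit(U)): cur=U back=1 fwd=0
After 10 (back): cur=HOME back=0 fwd=1

Answer: no yes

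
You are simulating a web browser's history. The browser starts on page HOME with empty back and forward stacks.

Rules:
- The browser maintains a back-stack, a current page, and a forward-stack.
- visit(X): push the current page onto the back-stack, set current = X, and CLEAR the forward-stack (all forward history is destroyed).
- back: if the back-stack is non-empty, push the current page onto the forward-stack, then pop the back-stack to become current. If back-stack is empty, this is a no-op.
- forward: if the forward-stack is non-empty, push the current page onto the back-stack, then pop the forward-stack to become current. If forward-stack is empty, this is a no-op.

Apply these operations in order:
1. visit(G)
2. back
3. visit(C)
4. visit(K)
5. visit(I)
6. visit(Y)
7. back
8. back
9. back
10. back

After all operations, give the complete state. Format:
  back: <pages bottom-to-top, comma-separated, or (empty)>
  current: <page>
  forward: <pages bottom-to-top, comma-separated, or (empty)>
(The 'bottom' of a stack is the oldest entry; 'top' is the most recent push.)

Answer: back: (empty)
current: HOME
forward: Y,I,K,C

Derivation:
After 1 (visit(G)): cur=G back=1 fwd=0
After 2 (back): cur=HOME back=0 fwd=1
After 3 (visit(C)): cur=C back=1 fwd=0
After 4 (visit(K)): cur=K back=2 fwd=0
After 5 (visit(I)): cur=I back=3 fwd=0
After 6 (visit(Y)): cur=Y back=4 fwd=0
After 7 (back): cur=I back=3 fwd=1
After 8 (back): cur=K back=2 fwd=2
After 9 (back): cur=C back=1 fwd=3
After 10 (back): cur=HOME back=0 fwd=4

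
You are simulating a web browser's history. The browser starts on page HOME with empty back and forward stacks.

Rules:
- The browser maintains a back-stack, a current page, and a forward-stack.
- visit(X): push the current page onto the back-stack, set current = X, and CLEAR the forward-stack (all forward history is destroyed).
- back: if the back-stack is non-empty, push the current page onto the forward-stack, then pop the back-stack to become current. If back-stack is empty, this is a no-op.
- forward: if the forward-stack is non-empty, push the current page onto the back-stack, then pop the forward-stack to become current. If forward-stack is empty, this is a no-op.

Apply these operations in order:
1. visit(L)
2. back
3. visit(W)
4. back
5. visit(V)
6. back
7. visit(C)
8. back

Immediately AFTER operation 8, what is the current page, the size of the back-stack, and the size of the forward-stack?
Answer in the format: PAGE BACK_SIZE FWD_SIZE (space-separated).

After 1 (visit(L)): cur=L back=1 fwd=0
After 2 (back): cur=HOME back=0 fwd=1
After 3 (visit(W)): cur=W back=1 fwd=0
After 4 (back): cur=HOME back=0 fwd=1
After 5 (visit(V)): cur=V back=1 fwd=0
After 6 (back): cur=HOME back=0 fwd=1
After 7 (visit(C)): cur=C back=1 fwd=0
After 8 (back): cur=HOME back=0 fwd=1

HOME 0 1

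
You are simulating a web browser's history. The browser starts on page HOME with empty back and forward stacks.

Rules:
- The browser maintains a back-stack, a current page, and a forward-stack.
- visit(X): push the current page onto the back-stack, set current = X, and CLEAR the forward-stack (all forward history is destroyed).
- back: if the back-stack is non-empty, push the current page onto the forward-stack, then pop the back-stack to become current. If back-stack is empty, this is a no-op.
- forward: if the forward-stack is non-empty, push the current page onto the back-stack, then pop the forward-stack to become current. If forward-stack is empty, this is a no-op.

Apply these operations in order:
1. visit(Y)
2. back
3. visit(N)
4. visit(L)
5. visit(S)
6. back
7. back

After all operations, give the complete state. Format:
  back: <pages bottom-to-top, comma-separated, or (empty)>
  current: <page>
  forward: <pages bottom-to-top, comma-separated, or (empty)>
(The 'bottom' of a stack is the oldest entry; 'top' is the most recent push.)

Answer: back: HOME
current: N
forward: S,L

Derivation:
After 1 (visit(Y)): cur=Y back=1 fwd=0
After 2 (back): cur=HOME back=0 fwd=1
After 3 (visit(N)): cur=N back=1 fwd=0
After 4 (visit(L)): cur=L back=2 fwd=0
After 5 (visit(S)): cur=S back=3 fwd=0
After 6 (back): cur=L back=2 fwd=1
After 7 (back): cur=N back=1 fwd=2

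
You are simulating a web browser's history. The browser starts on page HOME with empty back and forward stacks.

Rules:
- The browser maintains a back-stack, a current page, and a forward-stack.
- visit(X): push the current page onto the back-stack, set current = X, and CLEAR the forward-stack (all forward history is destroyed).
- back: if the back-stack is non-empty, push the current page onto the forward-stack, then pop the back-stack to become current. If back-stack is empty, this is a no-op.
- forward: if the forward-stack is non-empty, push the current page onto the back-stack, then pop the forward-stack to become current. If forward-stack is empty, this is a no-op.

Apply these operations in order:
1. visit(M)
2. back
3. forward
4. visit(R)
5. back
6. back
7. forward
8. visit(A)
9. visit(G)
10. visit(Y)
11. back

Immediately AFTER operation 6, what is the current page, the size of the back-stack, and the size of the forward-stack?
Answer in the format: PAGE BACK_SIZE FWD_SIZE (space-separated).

After 1 (visit(M)): cur=M back=1 fwd=0
After 2 (back): cur=HOME back=0 fwd=1
After 3 (forward): cur=M back=1 fwd=0
After 4 (visit(R)): cur=R back=2 fwd=0
After 5 (back): cur=M back=1 fwd=1
After 6 (back): cur=HOME back=0 fwd=2

HOME 0 2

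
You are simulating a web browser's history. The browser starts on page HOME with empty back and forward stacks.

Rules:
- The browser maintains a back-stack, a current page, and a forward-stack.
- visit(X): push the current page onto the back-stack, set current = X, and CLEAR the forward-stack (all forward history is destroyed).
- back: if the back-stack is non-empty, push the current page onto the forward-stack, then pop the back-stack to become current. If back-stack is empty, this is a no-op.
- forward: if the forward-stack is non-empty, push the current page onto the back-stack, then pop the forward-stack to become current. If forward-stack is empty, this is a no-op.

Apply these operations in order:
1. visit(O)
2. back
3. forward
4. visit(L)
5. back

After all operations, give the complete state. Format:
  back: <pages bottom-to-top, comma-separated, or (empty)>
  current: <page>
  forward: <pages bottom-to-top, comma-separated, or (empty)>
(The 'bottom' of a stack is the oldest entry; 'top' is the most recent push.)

After 1 (visit(O)): cur=O back=1 fwd=0
After 2 (back): cur=HOME back=0 fwd=1
After 3 (forward): cur=O back=1 fwd=0
After 4 (visit(L)): cur=L back=2 fwd=0
After 5 (back): cur=O back=1 fwd=1

Answer: back: HOME
current: O
forward: L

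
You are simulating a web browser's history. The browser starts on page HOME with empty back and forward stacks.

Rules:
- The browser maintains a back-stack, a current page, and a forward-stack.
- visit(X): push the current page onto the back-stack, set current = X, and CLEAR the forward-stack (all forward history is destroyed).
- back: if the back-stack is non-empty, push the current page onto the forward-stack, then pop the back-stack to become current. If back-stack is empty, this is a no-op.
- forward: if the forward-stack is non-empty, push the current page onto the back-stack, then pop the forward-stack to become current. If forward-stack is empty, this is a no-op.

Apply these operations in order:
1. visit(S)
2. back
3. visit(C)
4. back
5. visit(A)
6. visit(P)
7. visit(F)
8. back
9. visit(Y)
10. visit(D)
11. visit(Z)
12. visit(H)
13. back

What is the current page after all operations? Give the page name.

After 1 (visit(S)): cur=S back=1 fwd=0
After 2 (back): cur=HOME back=0 fwd=1
After 3 (visit(C)): cur=C back=1 fwd=0
After 4 (back): cur=HOME back=0 fwd=1
After 5 (visit(A)): cur=A back=1 fwd=0
After 6 (visit(P)): cur=P back=2 fwd=0
After 7 (visit(F)): cur=F back=3 fwd=0
After 8 (back): cur=P back=2 fwd=1
After 9 (visit(Y)): cur=Y back=3 fwd=0
After 10 (visit(D)): cur=D back=4 fwd=0
After 11 (visit(Z)): cur=Z back=5 fwd=0
After 12 (visit(H)): cur=H back=6 fwd=0
After 13 (back): cur=Z back=5 fwd=1

Answer: Z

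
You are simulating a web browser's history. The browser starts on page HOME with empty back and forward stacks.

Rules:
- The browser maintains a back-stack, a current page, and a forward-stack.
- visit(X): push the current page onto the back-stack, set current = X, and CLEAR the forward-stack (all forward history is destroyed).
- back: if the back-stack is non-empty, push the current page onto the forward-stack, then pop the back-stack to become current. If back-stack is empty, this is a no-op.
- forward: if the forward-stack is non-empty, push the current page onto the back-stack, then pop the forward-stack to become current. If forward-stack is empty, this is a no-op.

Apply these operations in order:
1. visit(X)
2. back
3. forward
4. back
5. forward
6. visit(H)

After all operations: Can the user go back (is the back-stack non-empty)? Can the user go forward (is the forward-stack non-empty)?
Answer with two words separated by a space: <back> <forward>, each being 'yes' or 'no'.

After 1 (visit(X)): cur=X back=1 fwd=0
After 2 (back): cur=HOME back=0 fwd=1
After 3 (forward): cur=X back=1 fwd=0
After 4 (back): cur=HOME back=0 fwd=1
After 5 (forward): cur=X back=1 fwd=0
After 6 (visit(H)): cur=H back=2 fwd=0

Answer: yes no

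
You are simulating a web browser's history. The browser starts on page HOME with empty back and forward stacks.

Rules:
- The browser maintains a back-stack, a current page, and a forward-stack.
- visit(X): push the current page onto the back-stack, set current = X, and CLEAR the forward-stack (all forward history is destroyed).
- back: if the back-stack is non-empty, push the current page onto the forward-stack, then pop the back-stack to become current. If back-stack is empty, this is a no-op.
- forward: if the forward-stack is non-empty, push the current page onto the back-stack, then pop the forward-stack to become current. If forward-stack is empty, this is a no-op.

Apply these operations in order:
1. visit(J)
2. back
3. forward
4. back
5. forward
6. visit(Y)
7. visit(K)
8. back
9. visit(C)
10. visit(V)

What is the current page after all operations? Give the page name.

Answer: V

Derivation:
After 1 (visit(J)): cur=J back=1 fwd=0
After 2 (back): cur=HOME back=0 fwd=1
After 3 (forward): cur=J back=1 fwd=0
After 4 (back): cur=HOME back=0 fwd=1
After 5 (forward): cur=J back=1 fwd=0
After 6 (visit(Y)): cur=Y back=2 fwd=0
After 7 (visit(K)): cur=K back=3 fwd=0
After 8 (back): cur=Y back=2 fwd=1
After 9 (visit(C)): cur=C back=3 fwd=0
After 10 (visit(V)): cur=V back=4 fwd=0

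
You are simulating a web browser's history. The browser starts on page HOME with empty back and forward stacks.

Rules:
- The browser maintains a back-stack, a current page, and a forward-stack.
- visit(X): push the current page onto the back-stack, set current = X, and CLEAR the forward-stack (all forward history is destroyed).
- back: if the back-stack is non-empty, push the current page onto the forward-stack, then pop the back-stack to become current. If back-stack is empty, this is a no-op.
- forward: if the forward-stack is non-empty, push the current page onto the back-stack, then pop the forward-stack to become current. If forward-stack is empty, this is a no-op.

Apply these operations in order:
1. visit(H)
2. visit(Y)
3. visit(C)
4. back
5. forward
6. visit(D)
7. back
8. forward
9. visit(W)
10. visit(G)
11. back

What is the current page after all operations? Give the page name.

Answer: W

Derivation:
After 1 (visit(H)): cur=H back=1 fwd=0
After 2 (visit(Y)): cur=Y back=2 fwd=0
After 3 (visit(C)): cur=C back=3 fwd=0
After 4 (back): cur=Y back=2 fwd=1
After 5 (forward): cur=C back=3 fwd=0
After 6 (visit(D)): cur=D back=4 fwd=0
After 7 (back): cur=C back=3 fwd=1
After 8 (forward): cur=D back=4 fwd=0
After 9 (visit(W)): cur=W back=5 fwd=0
After 10 (visit(G)): cur=G back=6 fwd=0
After 11 (back): cur=W back=5 fwd=1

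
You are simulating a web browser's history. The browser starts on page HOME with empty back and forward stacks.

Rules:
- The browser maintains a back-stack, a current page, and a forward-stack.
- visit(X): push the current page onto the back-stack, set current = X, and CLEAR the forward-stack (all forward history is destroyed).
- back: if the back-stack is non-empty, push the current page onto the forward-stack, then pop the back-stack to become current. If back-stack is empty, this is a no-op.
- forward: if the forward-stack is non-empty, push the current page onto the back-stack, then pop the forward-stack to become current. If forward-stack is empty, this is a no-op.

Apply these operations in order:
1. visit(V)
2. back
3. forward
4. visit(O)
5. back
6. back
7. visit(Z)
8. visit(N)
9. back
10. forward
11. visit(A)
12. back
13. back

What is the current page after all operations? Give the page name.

After 1 (visit(V)): cur=V back=1 fwd=0
After 2 (back): cur=HOME back=0 fwd=1
After 3 (forward): cur=V back=1 fwd=0
After 4 (visit(O)): cur=O back=2 fwd=0
After 5 (back): cur=V back=1 fwd=1
After 6 (back): cur=HOME back=0 fwd=2
After 7 (visit(Z)): cur=Z back=1 fwd=0
After 8 (visit(N)): cur=N back=2 fwd=0
After 9 (back): cur=Z back=1 fwd=1
After 10 (forward): cur=N back=2 fwd=0
After 11 (visit(A)): cur=A back=3 fwd=0
After 12 (back): cur=N back=2 fwd=1
After 13 (back): cur=Z back=1 fwd=2

Answer: Z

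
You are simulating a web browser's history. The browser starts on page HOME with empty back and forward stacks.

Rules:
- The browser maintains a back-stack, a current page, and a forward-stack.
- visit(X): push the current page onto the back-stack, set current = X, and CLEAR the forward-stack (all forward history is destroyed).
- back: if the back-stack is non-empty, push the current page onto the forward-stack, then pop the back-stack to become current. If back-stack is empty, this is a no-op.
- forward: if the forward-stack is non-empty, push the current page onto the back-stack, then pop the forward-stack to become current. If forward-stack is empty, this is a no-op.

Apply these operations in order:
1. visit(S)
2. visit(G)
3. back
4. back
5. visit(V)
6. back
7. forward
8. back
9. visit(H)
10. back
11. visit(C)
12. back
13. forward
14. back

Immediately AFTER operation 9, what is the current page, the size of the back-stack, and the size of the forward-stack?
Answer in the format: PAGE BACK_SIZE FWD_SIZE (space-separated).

After 1 (visit(S)): cur=S back=1 fwd=0
After 2 (visit(G)): cur=G back=2 fwd=0
After 3 (back): cur=S back=1 fwd=1
After 4 (back): cur=HOME back=0 fwd=2
After 5 (visit(V)): cur=V back=1 fwd=0
After 6 (back): cur=HOME back=0 fwd=1
After 7 (forward): cur=V back=1 fwd=0
After 8 (back): cur=HOME back=0 fwd=1
After 9 (visit(H)): cur=H back=1 fwd=0

H 1 0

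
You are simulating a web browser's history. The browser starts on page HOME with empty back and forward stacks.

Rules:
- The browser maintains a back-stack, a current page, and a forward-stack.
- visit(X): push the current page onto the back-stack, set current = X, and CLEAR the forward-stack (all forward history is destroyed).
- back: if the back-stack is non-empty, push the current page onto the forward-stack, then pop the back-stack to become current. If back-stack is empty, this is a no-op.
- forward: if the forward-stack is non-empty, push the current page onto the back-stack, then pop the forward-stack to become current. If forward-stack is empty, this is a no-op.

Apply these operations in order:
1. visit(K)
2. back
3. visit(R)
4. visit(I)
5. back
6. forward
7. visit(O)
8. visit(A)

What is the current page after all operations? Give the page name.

Answer: A

Derivation:
After 1 (visit(K)): cur=K back=1 fwd=0
After 2 (back): cur=HOME back=0 fwd=1
After 3 (visit(R)): cur=R back=1 fwd=0
After 4 (visit(I)): cur=I back=2 fwd=0
After 5 (back): cur=R back=1 fwd=1
After 6 (forward): cur=I back=2 fwd=0
After 7 (visit(O)): cur=O back=3 fwd=0
After 8 (visit(A)): cur=A back=4 fwd=0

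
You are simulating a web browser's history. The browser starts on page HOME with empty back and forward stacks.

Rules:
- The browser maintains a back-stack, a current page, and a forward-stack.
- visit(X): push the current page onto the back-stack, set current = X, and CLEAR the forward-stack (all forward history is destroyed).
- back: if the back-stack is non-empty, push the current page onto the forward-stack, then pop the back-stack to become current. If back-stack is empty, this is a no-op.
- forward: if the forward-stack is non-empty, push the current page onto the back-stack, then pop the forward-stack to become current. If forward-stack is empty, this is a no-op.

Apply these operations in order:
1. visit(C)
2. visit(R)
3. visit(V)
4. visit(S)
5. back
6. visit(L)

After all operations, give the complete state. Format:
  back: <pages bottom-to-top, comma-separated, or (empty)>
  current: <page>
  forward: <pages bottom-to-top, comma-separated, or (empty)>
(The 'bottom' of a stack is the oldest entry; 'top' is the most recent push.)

Answer: back: HOME,C,R,V
current: L
forward: (empty)

Derivation:
After 1 (visit(C)): cur=C back=1 fwd=0
After 2 (visit(R)): cur=R back=2 fwd=0
After 3 (visit(V)): cur=V back=3 fwd=0
After 4 (visit(S)): cur=S back=4 fwd=0
After 5 (back): cur=V back=3 fwd=1
After 6 (visit(L)): cur=L back=4 fwd=0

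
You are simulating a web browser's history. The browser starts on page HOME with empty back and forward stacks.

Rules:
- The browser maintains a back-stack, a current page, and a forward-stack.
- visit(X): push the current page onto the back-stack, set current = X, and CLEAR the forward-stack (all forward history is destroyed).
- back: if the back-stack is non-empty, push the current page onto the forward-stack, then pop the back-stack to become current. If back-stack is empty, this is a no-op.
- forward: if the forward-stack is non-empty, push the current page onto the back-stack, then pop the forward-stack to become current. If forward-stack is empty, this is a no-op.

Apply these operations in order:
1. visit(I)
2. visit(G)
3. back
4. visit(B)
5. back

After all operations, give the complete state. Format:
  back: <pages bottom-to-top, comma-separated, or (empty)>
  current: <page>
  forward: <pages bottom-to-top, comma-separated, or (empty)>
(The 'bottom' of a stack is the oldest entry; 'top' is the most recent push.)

Answer: back: HOME
current: I
forward: B

Derivation:
After 1 (visit(I)): cur=I back=1 fwd=0
After 2 (visit(G)): cur=G back=2 fwd=0
After 3 (back): cur=I back=1 fwd=1
After 4 (visit(B)): cur=B back=2 fwd=0
After 5 (back): cur=I back=1 fwd=1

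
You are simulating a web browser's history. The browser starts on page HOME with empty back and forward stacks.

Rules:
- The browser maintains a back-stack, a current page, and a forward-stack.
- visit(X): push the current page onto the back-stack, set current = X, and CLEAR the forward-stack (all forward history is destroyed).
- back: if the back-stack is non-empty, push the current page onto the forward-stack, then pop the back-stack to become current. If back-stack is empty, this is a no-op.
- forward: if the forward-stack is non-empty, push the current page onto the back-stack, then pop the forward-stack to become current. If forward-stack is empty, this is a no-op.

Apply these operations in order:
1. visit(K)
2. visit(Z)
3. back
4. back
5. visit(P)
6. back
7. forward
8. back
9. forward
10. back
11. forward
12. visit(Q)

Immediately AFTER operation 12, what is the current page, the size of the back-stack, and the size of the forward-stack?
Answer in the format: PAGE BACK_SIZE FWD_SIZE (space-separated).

After 1 (visit(K)): cur=K back=1 fwd=0
After 2 (visit(Z)): cur=Z back=2 fwd=0
After 3 (back): cur=K back=1 fwd=1
After 4 (back): cur=HOME back=0 fwd=2
After 5 (visit(P)): cur=P back=1 fwd=0
After 6 (back): cur=HOME back=0 fwd=1
After 7 (forward): cur=P back=1 fwd=0
After 8 (back): cur=HOME back=0 fwd=1
After 9 (forward): cur=P back=1 fwd=0
After 10 (back): cur=HOME back=0 fwd=1
After 11 (forward): cur=P back=1 fwd=0
After 12 (visit(Q)): cur=Q back=2 fwd=0

Q 2 0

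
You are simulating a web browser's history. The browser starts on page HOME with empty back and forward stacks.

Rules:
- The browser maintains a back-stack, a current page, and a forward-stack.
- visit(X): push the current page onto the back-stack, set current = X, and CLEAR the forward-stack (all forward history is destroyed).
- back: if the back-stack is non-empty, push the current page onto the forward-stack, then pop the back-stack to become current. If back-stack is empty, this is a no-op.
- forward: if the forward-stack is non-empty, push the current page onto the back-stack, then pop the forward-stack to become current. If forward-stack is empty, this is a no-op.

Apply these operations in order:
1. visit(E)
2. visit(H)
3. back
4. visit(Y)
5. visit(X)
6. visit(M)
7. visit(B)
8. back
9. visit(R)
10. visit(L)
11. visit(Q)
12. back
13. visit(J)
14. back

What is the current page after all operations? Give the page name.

After 1 (visit(E)): cur=E back=1 fwd=0
After 2 (visit(H)): cur=H back=2 fwd=0
After 3 (back): cur=E back=1 fwd=1
After 4 (visit(Y)): cur=Y back=2 fwd=0
After 5 (visit(X)): cur=X back=3 fwd=0
After 6 (visit(M)): cur=M back=4 fwd=0
After 7 (visit(B)): cur=B back=5 fwd=0
After 8 (back): cur=M back=4 fwd=1
After 9 (visit(R)): cur=R back=5 fwd=0
After 10 (visit(L)): cur=L back=6 fwd=0
After 11 (visit(Q)): cur=Q back=7 fwd=0
After 12 (back): cur=L back=6 fwd=1
After 13 (visit(J)): cur=J back=7 fwd=0
After 14 (back): cur=L back=6 fwd=1

Answer: L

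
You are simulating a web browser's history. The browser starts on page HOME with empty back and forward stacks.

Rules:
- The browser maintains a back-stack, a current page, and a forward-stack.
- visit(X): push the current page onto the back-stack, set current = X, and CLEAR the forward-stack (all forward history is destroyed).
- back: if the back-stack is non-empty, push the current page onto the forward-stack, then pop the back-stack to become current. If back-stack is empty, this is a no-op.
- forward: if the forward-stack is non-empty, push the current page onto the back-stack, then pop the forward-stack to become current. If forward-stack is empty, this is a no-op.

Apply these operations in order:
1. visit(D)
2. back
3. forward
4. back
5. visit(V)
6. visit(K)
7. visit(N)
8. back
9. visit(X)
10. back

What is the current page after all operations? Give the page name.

After 1 (visit(D)): cur=D back=1 fwd=0
After 2 (back): cur=HOME back=0 fwd=1
After 3 (forward): cur=D back=1 fwd=0
After 4 (back): cur=HOME back=0 fwd=1
After 5 (visit(V)): cur=V back=1 fwd=0
After 6 (visit(K)): cur=K back=2 fwd=0
After 7 (visit(N)): cur=N back=3 fwd=0
After 8 (back): cur=K back=2 fwd=1
After 9 (visit(X)): cur=X back=3 fwd=0
After 10 (back): cur=K back=2 fwd=1

Answer: K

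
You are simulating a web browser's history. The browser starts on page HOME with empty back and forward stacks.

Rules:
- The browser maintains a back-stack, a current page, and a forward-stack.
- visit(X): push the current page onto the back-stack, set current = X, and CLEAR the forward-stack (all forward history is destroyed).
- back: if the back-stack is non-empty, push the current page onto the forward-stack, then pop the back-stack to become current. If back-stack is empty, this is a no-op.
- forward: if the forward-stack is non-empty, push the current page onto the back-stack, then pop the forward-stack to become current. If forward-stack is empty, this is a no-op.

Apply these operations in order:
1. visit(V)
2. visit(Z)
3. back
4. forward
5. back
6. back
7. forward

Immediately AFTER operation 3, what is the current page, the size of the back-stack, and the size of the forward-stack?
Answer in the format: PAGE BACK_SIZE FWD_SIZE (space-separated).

After 1 (visit(V)): cur=V back=1 fwd=0
After 2 (visit(Z)): cur=Z back=2 fwd=0
After 3 (back): cur=V back=1 fwd=1

V 1 1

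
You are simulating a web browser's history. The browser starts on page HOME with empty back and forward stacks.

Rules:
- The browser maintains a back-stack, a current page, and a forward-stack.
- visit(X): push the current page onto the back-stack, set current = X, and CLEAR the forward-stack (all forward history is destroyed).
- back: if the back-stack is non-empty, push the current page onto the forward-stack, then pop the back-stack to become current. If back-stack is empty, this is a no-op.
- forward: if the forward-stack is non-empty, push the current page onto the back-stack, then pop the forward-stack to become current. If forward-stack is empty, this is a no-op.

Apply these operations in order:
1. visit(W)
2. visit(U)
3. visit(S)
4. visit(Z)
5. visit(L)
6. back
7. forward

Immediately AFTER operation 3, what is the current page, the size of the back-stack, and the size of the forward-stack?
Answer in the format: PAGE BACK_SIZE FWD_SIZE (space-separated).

After 1 (visit(W)): cur=W back=1 fwd=0
After 2 (visit(U)): cur=U back=2 fwd=0
After 3 (visit(S)): cur=S back=3 fwd=0

S 3 0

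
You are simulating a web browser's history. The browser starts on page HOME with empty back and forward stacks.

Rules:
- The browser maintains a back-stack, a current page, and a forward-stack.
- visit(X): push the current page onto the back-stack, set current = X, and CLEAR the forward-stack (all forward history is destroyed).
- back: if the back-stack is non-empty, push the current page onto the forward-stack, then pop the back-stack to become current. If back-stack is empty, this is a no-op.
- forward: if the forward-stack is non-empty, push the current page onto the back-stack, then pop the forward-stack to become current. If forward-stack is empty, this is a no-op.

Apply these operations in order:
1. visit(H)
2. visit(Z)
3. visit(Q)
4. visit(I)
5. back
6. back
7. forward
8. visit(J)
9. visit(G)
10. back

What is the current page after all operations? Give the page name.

Answer: J

Derivation:
After 1 (visit(H)): cur=H back=1 fwd=0
After 2 (visit(Z)): cur=Z back=2 fwd=0
After 3 (visit(Q)): cur=Q back=3 fwd=0
After 4 (visit(I)): cur=I back=4 fwd=0
After 5 (back): cur=Q back=3 fwd=1
After 6 (back): cur=Z back=2 fwd=2
After 7 (forward): cur=Q back=3 fwd=1
After 8 (visit(J)): cur=J back=4 fwd=0
After 9 (visit(G)): cur=G back=5 fwd=0
After 10 (back): cur=J back=4 fwd=1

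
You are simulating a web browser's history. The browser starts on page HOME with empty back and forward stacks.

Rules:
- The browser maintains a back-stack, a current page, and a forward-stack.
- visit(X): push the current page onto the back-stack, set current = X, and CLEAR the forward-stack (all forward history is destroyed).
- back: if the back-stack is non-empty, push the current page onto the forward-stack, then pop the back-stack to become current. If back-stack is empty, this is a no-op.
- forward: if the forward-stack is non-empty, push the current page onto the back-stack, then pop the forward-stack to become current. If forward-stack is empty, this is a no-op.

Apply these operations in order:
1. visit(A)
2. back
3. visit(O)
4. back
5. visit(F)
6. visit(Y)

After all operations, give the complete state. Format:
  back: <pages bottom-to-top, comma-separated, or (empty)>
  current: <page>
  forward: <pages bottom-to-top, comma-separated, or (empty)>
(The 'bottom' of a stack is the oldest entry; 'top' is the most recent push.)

Answer: back: HOME,F
current: Y
forward: (empty)

Derivation:
After 1 (visit(A)): cur=A back=1 fwd=0
After 2 (back): cur=HOME back=0 fwd=1
After 3 (visit(O)): cur=O back=1 fwd=0
After 4 (back): cur=HOME back=0 fwd=1
After 5 (visit(F)): cur=F back=1 fwd=0
After 6 (visit(Y)): cur=Y back=2 fwd=0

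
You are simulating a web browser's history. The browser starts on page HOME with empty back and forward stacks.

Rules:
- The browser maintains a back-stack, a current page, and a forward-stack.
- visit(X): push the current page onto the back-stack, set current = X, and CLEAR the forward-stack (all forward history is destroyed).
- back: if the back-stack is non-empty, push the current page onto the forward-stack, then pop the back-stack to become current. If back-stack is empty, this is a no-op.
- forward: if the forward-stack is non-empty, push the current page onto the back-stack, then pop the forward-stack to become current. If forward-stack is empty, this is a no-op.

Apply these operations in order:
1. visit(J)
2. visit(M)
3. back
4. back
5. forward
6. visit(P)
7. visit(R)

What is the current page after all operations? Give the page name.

After 1 (visit(J)): cur=J back=1 fwd=0
After 2 (visit(M)): cur=M back=2 fwd=0
After 3 (back): cur=J back=1 fwd=1
After 4 (back): cur=HOME back=0 fwd=2
After 5 (forward): cur=J back=1 fwd=1
After 6 (visit(P)): cur=P back=2 fwd=0
After 7 (visit(R)): cur=R back=3 fwd=0

Answer: R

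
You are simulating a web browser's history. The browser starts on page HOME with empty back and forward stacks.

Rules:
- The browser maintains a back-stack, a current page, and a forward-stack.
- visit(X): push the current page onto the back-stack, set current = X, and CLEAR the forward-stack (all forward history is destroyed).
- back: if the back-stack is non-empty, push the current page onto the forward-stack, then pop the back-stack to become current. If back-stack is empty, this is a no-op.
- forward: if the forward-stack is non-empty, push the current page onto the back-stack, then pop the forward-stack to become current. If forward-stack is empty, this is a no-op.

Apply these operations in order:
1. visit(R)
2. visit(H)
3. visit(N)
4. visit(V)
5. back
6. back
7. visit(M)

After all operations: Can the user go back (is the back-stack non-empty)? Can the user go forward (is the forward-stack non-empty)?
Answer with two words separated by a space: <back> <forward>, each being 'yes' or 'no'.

After 1 (visit(R)): cur=R back=1 fwd=0
After 2 (visit(H)): cur=H back=2 fwd=0
After 3 (visit(N)): cur=N back=3 fwd=0
After 4 (visit(V)): cur=V back=4 fwd=0
After 5 (back): cur=N back=3 fwd=1
After 6 (back): cur=H back=2 fwd=2
After 7 (visit(M)): cur=M back=3 fwd=0

Answer: yes no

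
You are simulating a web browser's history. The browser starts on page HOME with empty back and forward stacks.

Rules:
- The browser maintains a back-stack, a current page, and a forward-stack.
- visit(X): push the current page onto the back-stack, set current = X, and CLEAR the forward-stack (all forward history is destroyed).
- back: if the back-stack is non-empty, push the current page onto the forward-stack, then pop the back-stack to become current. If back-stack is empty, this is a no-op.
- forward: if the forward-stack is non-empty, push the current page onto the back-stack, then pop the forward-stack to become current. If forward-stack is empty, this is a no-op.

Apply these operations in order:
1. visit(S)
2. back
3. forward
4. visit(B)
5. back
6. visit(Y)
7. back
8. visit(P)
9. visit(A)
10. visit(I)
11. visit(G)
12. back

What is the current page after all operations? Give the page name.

After 1 (visit(S)): cur=S back=1 fwd=0
After 2 (back): cur=HOME back=0 fwd=1
After 3 (forward): cur=S back=1 fwd=0
After 4 (visit(B)): cur=B back=2 fwd=0
After 5 (back): cur=S back=1 fwd=1
After 6 (visit(Y)): cur=Y back=2 fwd=0
After 7 (back): cur=S back=1 fwd=1
After 8 (visit(P)): cur=P back=2 fwd=0
After 9 (visit(A)): cur=A back=3 fwd=0
After 10 (visit(I)): cur=I back=4 fwd=0
After 11 (visit(G)): cur=G back=5 fwd=0
After 12 (back): cur=I back=4 fwd=1

Answer: I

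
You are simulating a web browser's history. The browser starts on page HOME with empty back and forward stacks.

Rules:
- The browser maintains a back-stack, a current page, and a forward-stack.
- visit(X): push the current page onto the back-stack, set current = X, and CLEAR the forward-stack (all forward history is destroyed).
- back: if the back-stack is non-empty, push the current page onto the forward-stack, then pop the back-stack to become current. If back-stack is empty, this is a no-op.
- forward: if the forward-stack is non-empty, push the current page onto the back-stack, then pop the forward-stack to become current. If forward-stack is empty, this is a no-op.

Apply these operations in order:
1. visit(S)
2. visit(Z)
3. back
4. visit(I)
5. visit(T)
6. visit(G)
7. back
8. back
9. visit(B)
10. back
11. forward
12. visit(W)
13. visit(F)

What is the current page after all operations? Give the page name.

After 1 (visit(S)): cur=S back=1 fwd=0
After 2 (visit(Z)): cur=Z back=2 fwd=0
After 3 (back): cur=S back=1 fwd=1
After 4 (visit(I)): cur=I back=2 fwd=0
After 5 (visit(T)): cur=T back=3 fwd=0
After 6 (visit(G)): cur=G back=4 fwd=0
After 7 (back): cur=T back=3 fwd=1
After 8 (back): cur=I back=2 fwd=2
After 9 (visit(B)): cur=B back=3 fwd=0
After 10 (back): cur=I back=2 fwd=1
After 11 (forward): cur=B back=3 fwd=0
After 12 (visit(W)): cur=W back=4 fwd=0
After 13 (visit(F)): cur=F back=5 fwd=0

Answer: F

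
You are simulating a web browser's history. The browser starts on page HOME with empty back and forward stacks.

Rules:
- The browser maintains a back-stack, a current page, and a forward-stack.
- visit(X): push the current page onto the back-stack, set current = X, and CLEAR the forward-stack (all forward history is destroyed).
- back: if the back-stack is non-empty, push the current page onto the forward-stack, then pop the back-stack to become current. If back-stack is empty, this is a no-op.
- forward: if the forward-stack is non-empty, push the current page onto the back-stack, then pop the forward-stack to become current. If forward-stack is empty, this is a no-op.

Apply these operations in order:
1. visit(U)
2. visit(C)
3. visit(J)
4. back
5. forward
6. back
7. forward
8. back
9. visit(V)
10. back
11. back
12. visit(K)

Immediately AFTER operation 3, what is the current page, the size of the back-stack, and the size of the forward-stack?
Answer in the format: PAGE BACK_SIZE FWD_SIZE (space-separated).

After 1 (visit(U)): cur=U back=1 fwd=0
After 2 (visit(C)): cur=C back=2 fwd=0
After 3 (visit(J)): cur=J back=3 fwd=0

J 3 0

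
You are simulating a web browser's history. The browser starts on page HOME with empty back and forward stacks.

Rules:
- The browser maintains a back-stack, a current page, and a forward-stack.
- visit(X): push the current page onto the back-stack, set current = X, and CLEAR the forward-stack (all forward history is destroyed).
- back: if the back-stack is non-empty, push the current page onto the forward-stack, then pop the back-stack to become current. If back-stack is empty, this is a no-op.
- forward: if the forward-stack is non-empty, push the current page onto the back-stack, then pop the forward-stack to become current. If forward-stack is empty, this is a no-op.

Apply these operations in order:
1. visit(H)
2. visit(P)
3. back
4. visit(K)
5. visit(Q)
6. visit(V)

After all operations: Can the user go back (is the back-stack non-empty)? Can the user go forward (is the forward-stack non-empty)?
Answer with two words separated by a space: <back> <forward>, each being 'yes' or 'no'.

Answer: yes no

Derivation:
After 1 (visit(H)): cur=H back=1 fwd=0
After 2 (visit(P)): cur=P back=2 fwd=0
After 3 (back): cur=H back=1 fwd=1
After 4 (visit(K)): cur=K back=2 fwd=0
After 5 (visit(Q)): cur=Q back=3 fwd=0
After 6 (visit(V)): cur=V back=4 fwd=0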